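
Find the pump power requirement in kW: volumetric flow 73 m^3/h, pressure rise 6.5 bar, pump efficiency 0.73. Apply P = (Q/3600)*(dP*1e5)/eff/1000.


Q = 73 / 3600 = 0.0202778 m^3/s
P = 0.0202778 * (6.5 * 1e5) / 0.73 / 1000 = 18.06

18.06 kW


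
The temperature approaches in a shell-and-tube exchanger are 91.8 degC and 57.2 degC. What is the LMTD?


LMTD = (dT1 - dT2) / ln(dT1/dT2)
= (91.8 - 57.2) / ln(91.8 / 57.2) = 34.6 / 0.473058 = 73.14

73.14 degC


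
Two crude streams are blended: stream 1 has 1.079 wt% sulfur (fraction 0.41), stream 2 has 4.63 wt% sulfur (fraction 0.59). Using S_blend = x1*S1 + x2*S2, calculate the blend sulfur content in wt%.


Linear sulfur blending: S_blend = x1*S1 + x2*S2
Contribution 1: 0.41 * 1.079 = 0.44239 wt%
Contribution 2: 0.59 * 4.63 = 2.7317 wt%
S_blend = 0.44239 + 2.7317 = 3.17409

3.17409 wt%


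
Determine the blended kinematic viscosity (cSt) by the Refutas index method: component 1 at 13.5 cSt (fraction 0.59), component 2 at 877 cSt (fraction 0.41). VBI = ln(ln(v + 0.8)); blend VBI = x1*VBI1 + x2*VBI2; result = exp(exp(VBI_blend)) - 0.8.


Refutas method: VBN_i = 14.534*ln(ln(visc_i + 0.8)) + 10.975, blended linearly by mass fraction; since VBN is linear in VBI_i = ln(ln(visc_i + 0.8)) and the fractions sum to 1, blend VBI directly: visc = exp(exp(VBI_blend)) - 0.8
VBI_1 = ln(ln(13.5 + 0.8)) = 0.978424
VBI_2 = ln(ln(877 + 0.8)) = 1.9136
VBI_blend = 0.59 * 0.978424 + 0.41 * 1.9136 = 1.36185
visc_blend = exp(exp(1.36185)) - 0.8 = 48.77

48.77 cSt


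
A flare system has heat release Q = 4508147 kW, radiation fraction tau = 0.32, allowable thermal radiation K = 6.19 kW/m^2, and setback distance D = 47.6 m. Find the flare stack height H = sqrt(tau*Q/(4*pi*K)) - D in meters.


tau*Q/(4*pi*K) = 0.32 * 4508147 / (4 * pi * 6.19) = 18545.9
sqrt(18545.9) = 136.183
H = 136.183 - 47.6 = 88.58

88.58 m


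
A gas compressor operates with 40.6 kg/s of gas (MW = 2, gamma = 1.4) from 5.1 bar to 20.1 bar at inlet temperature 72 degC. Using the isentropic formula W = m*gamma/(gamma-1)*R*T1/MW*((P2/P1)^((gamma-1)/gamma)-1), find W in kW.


Isentropic work: W = m*(gamma/(gamma-1))*(R*T1/MW)*((P2/P1)^((gamma-1)/gamma) - 1)
T1 = 72 + 273.15 = 345.15 K
Pressure ratio = 20.1 / 5.1 = 3.94118
Exponent = (1.4 - 1)/1.4 = 0.285714
(P2/P1)^exp - 1 = 3.94118^0.285714 - 1 = 0.479717
W = 40.6 * 1.4 / 0.4 * 8.314 * 345.15 / 2 * 0.479717 = 97810

97810 kW


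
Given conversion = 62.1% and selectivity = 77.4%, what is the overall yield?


Overall yield = conversion (%) * selectivity (%) / 100
Conversion = 62.1%, Selectivity = 77.4%
Y = 62.1 * 77.4 / 100
= 48.0654 %

48.0654 %


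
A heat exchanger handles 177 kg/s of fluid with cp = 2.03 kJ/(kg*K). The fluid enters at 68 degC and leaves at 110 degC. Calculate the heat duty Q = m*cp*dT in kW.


Q = m_dot * cp * delta_T
delta_T = 110 - 68 = 42 K
Q = 177 * 2.03 * 42
= 359.31 * 42
= 15091.02 kW

15091.02 kW


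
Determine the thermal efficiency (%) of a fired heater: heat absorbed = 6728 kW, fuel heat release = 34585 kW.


Furnace efficiency = Q_absorbed / Q_fuel * 100
= 6728 / 34585 * 100 = 19.45

19.45 %


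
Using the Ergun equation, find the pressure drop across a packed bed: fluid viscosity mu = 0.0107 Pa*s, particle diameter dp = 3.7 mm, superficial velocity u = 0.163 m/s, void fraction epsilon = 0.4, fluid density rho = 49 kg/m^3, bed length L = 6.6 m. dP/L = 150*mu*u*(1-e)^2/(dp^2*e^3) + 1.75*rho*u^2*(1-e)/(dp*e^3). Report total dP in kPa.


dp = 3.7 mm = 0.0037 m
Viscous term = 150*0.0107*0.163*(1-0.4)^2 / (0.0037^2*0.4^3) = 107493
Inertial term = 1.75*49*0.163^2*(1-0.4) / (0.0037*0.4^3) = 5772.7
dP/L = 107493 + 5772.7 = 113266 Pa/m
dP = 113266 * 6.6 / 1000 = 747.6 kPa

747.6 kPa


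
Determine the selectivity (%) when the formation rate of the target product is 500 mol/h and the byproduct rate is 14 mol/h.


Selectivity = desired / (desired + undesired) * 100
Total products = 500 + 14 = 514 mol/h
S = 500 / 514 * 100
= 0.9728 * 100
= 97.28 %

97.28 %


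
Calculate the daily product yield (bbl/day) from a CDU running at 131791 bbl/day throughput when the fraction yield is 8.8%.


Crude throughput = 131791 bbl/day
Fraction yield = 8.8%
yield = throughput * fraction / 100
yield = 131791 * 8.8 / 100 = 11597.608

11597.608 bbl/day


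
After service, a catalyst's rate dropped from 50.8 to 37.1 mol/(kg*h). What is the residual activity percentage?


Activity (%) = (rate_used / rate_fresh) * 100
rate_used = 37.1, rate_fresh = 50.8
= (37.1 / 50.8) * 100
= 0.7303 * 100 = 73.03

73.03 %


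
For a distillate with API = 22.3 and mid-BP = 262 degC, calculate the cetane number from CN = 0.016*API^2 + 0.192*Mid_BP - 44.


CN = 0.016 * 22.3^2 + 0.192 * 262 - 44
CN = 7.95664 + 50.304 - 44 = 14.26064

14.26064


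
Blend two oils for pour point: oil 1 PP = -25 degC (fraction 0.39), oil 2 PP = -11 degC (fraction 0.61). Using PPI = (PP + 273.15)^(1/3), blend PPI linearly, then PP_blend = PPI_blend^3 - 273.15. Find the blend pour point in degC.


PPI_1 = (-25 + 273.15)^(1/3) = 6.284028
PPI_2 = (-11 + 273.15)^(1/3) = 6.400049
PPI_blend = 0.39 * 6.284028 + 0.61 * 6.400049 = 6.354801
PP_blend = 6.354801^3 - 273.15 = 256.6291 - 273.15 = -16.52

-16.52 degC


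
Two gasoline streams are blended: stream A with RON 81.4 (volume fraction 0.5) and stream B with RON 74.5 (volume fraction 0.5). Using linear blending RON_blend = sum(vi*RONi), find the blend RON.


Linear blending: RON_blend = sum(vi * RONi)
Contribution 1: 0.5 * 81.4 = 40.7
Contribution 2: 0.5 * 74.5 = 37.25
RON_blend = 40.7 + 37.25 = 77.95

77.95


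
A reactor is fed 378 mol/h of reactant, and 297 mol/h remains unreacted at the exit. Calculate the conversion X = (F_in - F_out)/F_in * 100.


X = (F_in - F_out) / F_in * 100
Moles reacted = 378 - 297 = 81
X = 81 / 378 * 100
= 0.2143 * 100
= 21.43 %

21.43 %


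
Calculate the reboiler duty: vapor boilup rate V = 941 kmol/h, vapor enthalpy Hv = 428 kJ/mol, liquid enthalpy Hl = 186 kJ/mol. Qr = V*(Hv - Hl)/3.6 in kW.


Qr = 941 * (428 - 186) / 3.6 = 941 * 242 / 3.6 = 63260

63260 kW


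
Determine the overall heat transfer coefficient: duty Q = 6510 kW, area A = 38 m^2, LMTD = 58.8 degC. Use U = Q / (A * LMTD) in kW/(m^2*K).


From Q = U*A*LMTD, U = Q / (A * LMTD)
U = 6510 / (38 * 58.8) = 6510 / 2234.4 = 2.914

2.914 kW/(m^2*K)


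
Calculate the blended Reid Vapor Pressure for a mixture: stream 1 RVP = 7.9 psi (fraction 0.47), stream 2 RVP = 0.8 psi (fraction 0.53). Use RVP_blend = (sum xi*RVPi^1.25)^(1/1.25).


Chevron index: RVP_blend = (sum xi*RVPi^1.25)^(1/1.25)
RVP^1.25 terms: 0.47 * 7.9^1.25 + 0.53 * 0.8^1.25 = 6.62589
RVP_blend = 6.62589^(1/1.25) = 4.539

4.539 psi


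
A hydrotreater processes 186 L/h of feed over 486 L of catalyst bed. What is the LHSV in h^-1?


LHSV = volumetric feed rate / catalyst volume
= 186 L/h / 486 L
= 0.3827 h^-1

0.3827 h^-1


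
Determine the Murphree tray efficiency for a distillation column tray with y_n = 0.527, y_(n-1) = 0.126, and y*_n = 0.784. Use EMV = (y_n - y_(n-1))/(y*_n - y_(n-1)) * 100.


Murphree vapor efficiency: EMV = (y_n - y_(n-1)) / (y*_n - y_(n-1)) * 100
EMV = (0.527 - 0.126) / (0.784 - 0.126) * 100 = 0.401 / 0.658 * 100 = 60.94

60.94 %


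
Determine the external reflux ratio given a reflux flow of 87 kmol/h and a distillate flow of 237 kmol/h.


Reflux ratio definition: R = L / D (liquid returned / distillate withdrawn)
L = 87 kmol/h, D = 237 kmol/h
R = 87 / 237 = 0.3671

0.3671


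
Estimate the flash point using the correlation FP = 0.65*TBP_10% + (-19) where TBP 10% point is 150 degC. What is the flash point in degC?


FP = 0.65 * 150 + (-19) = 78.5

78.5 degC


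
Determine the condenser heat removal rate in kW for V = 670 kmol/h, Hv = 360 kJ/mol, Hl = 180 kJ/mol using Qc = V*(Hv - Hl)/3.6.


Qc = 670 * (360 - 180) / 3.6 = 670 * 180 / 3.6 = 33500

33500 kW


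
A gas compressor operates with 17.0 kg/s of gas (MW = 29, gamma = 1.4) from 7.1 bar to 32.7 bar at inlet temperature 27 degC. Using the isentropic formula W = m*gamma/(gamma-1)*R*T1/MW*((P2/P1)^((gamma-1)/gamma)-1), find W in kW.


Isentropic work: W = m*(gamma/(gamma-1))*(R*T1/MW)*((P2/P1)^((gamma-1)/gamma) - 1)
T1 = 27 + 273.15 = 300.15 K
Pressure ratio = 32.7 / 7.1 = 4.60563
Exponent = (1.4 - 1)/1.4 = 0.285714
(P2/P1)^exp - 1 = 4.60563^0.285714 - 1 = 0.547074
W = 17.0 * 1.4 / 0.4 * 8.314 * 300.15 / 29 * 0.547074 = 2801

2801 kW


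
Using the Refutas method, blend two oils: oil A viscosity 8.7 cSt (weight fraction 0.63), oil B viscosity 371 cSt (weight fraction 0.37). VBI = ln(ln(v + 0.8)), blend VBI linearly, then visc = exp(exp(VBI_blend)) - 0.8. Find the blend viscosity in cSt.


Refutas method: VBN_i = 14.534*ln(ln(visc_i + 0.8)) + 10.975, blended linearly by mass fraction; since VBN is linear in VBI_i = ln(ln(visc_i + 0.8)) and the fractions sum to 1, blend VBI directly: visc = exp(exp(VBI_blend)) - 0.8
VBI_1 = ln(ln(8.7 + 0.8)) = 0.811504
VBI_2 = ln(ln(371 + 0.8)) = 1.77806
VBI_blend = 0.63 * 0.811504 + 0.37 * 1.77806 = 1.16913
visc_blend = exp(exp(1.16913)) - 0.8 = 24.21

24.21 cSt


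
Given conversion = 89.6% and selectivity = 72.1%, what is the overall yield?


Overall yield = conversion (%) * selectivity (%) / 100
Conversion = 89.6%, Selectivity = 72.1%
Y = 89.6 * 72.1 / 100
= 64.6016 %

64.6016 %


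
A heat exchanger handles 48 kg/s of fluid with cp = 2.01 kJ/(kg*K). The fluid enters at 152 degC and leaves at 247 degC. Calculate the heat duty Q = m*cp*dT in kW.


Q = m_dot * cp * delta_T
delta_T = 247 - 152 = 95 K
Q = 48 * 2.01 * 95
= 96.48 * 95
= 9165.6 kW

9165.6 kW


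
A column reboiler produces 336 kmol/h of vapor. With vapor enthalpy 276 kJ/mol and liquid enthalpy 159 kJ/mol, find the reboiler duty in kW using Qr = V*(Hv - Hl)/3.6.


Qr = 336 * (276 - 159) / 3.6 = 336 * 117 / 3.6 = 10920

10920 kW


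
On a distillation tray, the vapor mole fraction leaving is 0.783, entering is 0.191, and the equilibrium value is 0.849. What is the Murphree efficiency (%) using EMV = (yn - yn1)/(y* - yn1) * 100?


Murphree vapor efficiency: EMV = (y_n - y_(n-1)) / (y*_n - y_(n-1)) * 100
EMV = (0.783 - 0.191) / (0.849 - 0.191) * 100 = 0.592 / 0.658 * 100 = 89.97

89.97 %


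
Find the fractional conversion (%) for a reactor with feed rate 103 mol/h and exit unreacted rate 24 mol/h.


X = (F_in - F_out) / F_in * 100
Moles reacted = 103 - 24 = 79
X = 79 / 103 * 100
= 0.7670 * 100
= 76.70 %

76.70 %


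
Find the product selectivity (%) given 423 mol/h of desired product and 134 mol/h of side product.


Selectivity = desired / (desired + undesired) * 100
Total products = 423 + 134 = 557 mol/h
S = 423 / 557 * 100
= 0.7594 * 100
= 75.94 %

75.94 %


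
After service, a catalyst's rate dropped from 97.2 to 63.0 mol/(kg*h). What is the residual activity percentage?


Activity (%) = (rate_used / rate_fresh) * 100
rate_used = 63.0, rate_fresh = 97.2
= (63.0 / 97.2) * 100
= 0.6481 * 100 = 64.81

64.81 %


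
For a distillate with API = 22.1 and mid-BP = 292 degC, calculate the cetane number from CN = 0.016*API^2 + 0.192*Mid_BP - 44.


CN = 0.016 * 22.1^2 + 0.192 * 292 - 44
CN = 7.81456 + 56.064 - 44 = 19.87856

19.87856


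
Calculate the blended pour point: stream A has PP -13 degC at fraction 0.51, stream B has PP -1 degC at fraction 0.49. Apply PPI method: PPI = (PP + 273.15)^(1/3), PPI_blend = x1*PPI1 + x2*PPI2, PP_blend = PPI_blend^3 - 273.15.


PPI_1 = (-13 + 273.15)^(1/3) = 6.383731
PPI_2 = (-1 + 273.15)^(1/3) = 6.480414
PPI_blend = 0.51 * 6.383731 + 0.49 * 6.480414 = 6.431106
PP_blend = 6.431106^3 - 273.15 = 265.9849 - 273.15 = -7.17

-7.17 degC


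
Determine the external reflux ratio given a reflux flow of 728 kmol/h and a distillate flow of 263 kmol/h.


Reflux ratio definition: R = L / D (liquid returned / distillate withdrawn)
L = 728 kmol/h, D = 263 kmol/h
R = 728 / 263 = 2.768

2.768


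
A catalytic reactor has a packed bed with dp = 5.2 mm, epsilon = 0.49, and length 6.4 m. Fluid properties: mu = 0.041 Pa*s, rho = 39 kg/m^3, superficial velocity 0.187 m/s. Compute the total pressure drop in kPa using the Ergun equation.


dp = 5.2 mm = 0.0052 m
Viscous term = 150*0.041*0.187*(1-0.49)^2 / (0.0052^2*0.49^3) = 94029.1
Inertial term = 1.75*39*0.187^2*(1-0.49) / (0.0052*0.49^3) = 1989.59
dP/L = 94029.1 + 1989.59 = 96018.7 Pa/m
dP = 96018.7 * 6.4 / 1000 = 614.5 kPa

614.5 kPa


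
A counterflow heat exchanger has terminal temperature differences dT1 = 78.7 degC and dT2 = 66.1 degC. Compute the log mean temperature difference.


LMTD = (dT1 - dT2) / ln(dT1/dT2)
= (78.7 - 66.1) / ln(78.7 / 66.1) = 12.6 / 0.174474 = 72.22

72.22 degC


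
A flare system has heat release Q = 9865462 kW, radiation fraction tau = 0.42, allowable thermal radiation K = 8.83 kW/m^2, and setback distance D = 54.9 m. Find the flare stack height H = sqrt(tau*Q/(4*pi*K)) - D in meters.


tau*Q/(4*pi*K) = 0.42 * 9865462 / (4 * pi * 8.83) = 37341.9
sqrt(37341.9) = 193.241
H = 193.241 - 54.9 = 138.3

138.3 m


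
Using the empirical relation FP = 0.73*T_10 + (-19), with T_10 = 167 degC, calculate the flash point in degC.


FP = 0.73 * 167 + (-19) = 102.91

102.91 degC


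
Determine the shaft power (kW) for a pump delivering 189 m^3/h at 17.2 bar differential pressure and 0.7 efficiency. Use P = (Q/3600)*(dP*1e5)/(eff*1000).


Q = 189 / 3600 = 0.0525 m^3/s
P = 0.0525 * (17.2 * 1e5) / 0.7 / 1000 = 129.0

129.0 kW


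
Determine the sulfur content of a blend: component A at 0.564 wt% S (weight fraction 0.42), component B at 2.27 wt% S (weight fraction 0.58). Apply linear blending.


Linear sulfur blending: S_blend = x1*S1 + x2*S2
Contribution 1: 0.42 * 0.564 = 0.23688 wt%
Contribution 2: 0.58 * 2.27 = 1.3166 wt%
S_blend = 0.23688 + 1.3166 = 1.55348

1.55348 wt%


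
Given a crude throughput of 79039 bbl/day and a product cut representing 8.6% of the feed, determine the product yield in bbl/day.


Crude throughput = 79039 bbl/day
Fraction yield = 8.6%
yield = throughput * fraction / 100
yield = 79039 * 8.6 / 100 = 6797.354

6797.354 bbl/day


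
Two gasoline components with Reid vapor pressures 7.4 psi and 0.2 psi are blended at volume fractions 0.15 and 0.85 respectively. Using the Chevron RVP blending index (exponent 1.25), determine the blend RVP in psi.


Chevron index: RVP_blend = (sum xi*RVPi^1.25)^(1/1.25)
RVP^1.25 terms: 0.15 * 7.4^1.25 + 0.85 * 0.2^1.25 = 1.94444
RVP_blend = 1.94444^(1/1.25) = 1.702

1.702 psi


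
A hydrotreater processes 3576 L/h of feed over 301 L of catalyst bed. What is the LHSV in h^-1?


LHSV = volumetric feed rate / catalyst volume
= 3576 L/h / 301 L
= 11.88 h^-1

11.88 h^-1


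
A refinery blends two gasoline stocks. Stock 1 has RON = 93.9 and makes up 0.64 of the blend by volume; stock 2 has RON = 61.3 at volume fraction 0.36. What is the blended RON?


Linear blending: RON_blend = sum(vi * RONi)
Contribution 1: 0.64 * 93.9 = 60.096
Contribution 2: 0.36 * 61.3 = 22.068
RON_blend = 60.096 + 22.068 = 82.164

82.164


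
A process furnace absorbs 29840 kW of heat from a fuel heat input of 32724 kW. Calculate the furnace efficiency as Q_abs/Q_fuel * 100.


Furnace efficiency = Q_absorbed / Q_fuel * 100
= 29840 / 32724 * 100 = 91.19

91.19 %


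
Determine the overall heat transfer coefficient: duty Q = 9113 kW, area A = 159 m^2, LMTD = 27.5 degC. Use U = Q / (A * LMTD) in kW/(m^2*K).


From Q = U*A*LMTD, U = Q / (A * LMTD)
U = 9113 / (159 * 27.5) = 9113 / 4372.5 = 2.084

2.084 kW/(m^2*K)


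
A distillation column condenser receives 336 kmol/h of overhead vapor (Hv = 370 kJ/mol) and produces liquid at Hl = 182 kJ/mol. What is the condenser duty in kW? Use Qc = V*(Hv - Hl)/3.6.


Qc = 336 * (370 - 182) / 3.6 = 336 * 188 / 3.6 = 17550

17550 kW


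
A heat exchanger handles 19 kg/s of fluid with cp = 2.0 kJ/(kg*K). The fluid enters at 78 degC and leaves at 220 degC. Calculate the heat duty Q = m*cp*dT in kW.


Q = m_dot * cp * delta_T
delta_T = 220 - 78 = 142 K
Q = 19 * 2.0 * 142
= 38 * 142
= 5396 kW

5396 kW


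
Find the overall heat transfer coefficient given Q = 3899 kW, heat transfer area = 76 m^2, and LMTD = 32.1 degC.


From Q = U*A*LMTD, U = Q / (A * LMTD)
U = 3899 / (76 * 32.1) = 3899 / 2439.6 = 1.598

1.598 kW/(m^2*K)


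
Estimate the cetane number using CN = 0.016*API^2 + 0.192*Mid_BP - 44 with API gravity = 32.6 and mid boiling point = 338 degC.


CN = 0.016 * 32.6^2 + 0.192 * 338 - 44
CN = 17.00416 + 64.896 - 44 = 37.90016

37.90016


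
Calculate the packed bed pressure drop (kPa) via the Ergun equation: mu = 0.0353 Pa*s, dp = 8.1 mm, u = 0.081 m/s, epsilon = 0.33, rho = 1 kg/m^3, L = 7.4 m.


dp = 8.1 mm = 0.0081 m
Viscous term = 150*0.0353*0.081*(1-0.33)^2 / (0.0081^2*0.33^3) = 81656.1
Inertial term = 1.75*1*0.081^2*(1-0.33) / (0.0081*0.33^3) = 26.4275
dP/L = 81656.1 + 26.4275 = 81682.5 Pa/m
dP = 81682.5 * 7.4 / 1000 = 604.5 kPa

604.5 kPa


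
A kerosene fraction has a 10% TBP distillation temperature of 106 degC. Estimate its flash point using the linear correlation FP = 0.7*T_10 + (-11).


FP = 0.7 * 106 + (-11) = 63.2

63.2 degC


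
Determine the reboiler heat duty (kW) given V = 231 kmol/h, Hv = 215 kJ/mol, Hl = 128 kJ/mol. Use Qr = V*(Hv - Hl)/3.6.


Qr = 231 * (215 - 128) / 3.6 = 231 * 87 / 3.6 = 5582

5582 kW


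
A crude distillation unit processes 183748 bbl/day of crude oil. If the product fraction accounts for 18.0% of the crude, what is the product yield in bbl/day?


Crude throughput = 183748 bbl/day
Fraction yield = 18.0%
yield = throughput * fraction / 100
yield = 183748 * 18.0 / 100 = 33074.64

33074.64 bbl/day


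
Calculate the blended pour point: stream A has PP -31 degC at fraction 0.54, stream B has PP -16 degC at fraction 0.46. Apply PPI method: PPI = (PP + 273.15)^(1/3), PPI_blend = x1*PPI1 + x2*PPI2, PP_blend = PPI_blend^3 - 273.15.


PPI_1 = (-31 + 273.15)^(1/3) = 6.232967
PPI_2 = (-16 + 273.15)^(1/3) = 6.359098
PPI_blend = 0.54 * 6.232967 + 0.46 * 6.359098 = 6.290987
PP_blend = 6.290987^3 - 273.15 = 248.9754 - 273.15 = -24.17

-24.17 degC


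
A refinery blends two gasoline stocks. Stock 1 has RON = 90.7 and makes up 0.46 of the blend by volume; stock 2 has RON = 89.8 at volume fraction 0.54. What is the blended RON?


Linear blending: RON_blend = sum(vi * RONi)
Contribution 1: 0.46 * 90.7 = 41.722
Contribution 2: 0.54 * 89.8 = 48.492
RON_blend = 41.722 + 48.492 = 90.214

90.214


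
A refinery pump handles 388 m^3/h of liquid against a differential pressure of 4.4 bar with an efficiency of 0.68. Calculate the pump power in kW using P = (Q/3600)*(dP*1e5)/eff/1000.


Q = 388 / 3600 = 0.107778 m^3/s
P = 0.107778 * (4.4 * 1e5) / 0.68 / 1000 = 69.74

69.74 kW


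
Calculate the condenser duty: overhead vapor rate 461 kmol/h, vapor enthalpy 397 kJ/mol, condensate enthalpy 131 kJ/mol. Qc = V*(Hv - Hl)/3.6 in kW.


Qc = 461 * (397 - 131) / 3.6 = 461 * 266 / 3.6 = 34060

34060 kW


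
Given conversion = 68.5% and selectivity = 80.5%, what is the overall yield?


Overall yield = conversion (%) * selectivity (%) / 100
Conversion = 68.5%, Selectivity = 80.5%
Y = 68.5 * 80.5 / 100
= 55.1425 %

55.1425 %


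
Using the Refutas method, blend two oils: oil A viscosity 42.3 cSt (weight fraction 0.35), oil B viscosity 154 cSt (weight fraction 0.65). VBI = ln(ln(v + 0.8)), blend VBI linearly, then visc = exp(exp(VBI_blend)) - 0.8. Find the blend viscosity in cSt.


Refutas method: VBN_i = 14.534*ln(ln(visc_i + 0.8)) + 10.975, blended linearly by mass fraction; since VBN is linear in VBI_i = ln(ln(visc_i + 0.8)) and the fractions sum to 1, blend VBI directly: visc = exp(exp(VBI_blend)) - 0.8
VBI_1 = ln(ln(42.3 + 0.8)) = 1.32536
VBI_2 = ln(ln(154 + 0.8)) = 1.61783
VBI_blend = 0.35 * 1.32536 + 0.65 * 1.61783 = 1.51547
visc_blend = exp(exp(1.51547)) - 0.8 = 93.98

93.98 cSt


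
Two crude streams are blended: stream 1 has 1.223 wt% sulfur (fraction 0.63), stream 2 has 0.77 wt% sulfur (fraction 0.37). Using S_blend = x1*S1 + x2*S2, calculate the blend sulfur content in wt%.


Linear sulfur blending: S_blend = x1*S1 + x2*S2
Contribution 1: 0.63 * 1.223 = 0.77049 wt%
Contribution 2: 0.37 * 0.77 = 0.2849 wt%
S_blend = 0.77049 + 0.2849 = 1.05539

1.05539 wt%


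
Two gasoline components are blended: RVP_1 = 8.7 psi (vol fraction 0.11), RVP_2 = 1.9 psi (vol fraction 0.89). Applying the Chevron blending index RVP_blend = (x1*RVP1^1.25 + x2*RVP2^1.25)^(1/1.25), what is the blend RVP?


Chevron index: RVP_blend = (sum xi*RVPi^1.25)^(1/1.25)
RVP^1.25 terms: 0.11 * 8.7^1.25 + 0.89 * 1.9^1.25 = 3.62891
RVP_blend = 3.62891^(1/1.25) = 2.804

2.804 psi


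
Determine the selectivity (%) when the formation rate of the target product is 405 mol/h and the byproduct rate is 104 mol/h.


Selectivity = desired / (desired + undesired) * 100
Total products = 405 + 104 = 509 mol/h
S = 405 / 509 * 100
= 0.7957 * 100
= 79.57 %

79.57 %


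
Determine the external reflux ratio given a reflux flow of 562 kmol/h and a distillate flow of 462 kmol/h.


Reflux ratio definition: R = L / D (liquid returned / distillate withdrawn)
L = 562 kmol/h, D = 462 kmol/h
R = 562 / 462 = 1.216

1.216


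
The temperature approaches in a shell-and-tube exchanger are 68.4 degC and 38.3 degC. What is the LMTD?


LMTD = (dT1 - dT2) / ln(dT1/dT2)
= (68.4 - 38.3) / ln(68.4 / 38.3) = 30.1 / 0.579923 = 51.90

51.90 degC


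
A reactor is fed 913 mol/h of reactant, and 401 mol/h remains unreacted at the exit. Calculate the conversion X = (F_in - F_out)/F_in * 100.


X = (F_in - F_out) / F_in * 100
Moles reacted = 913 - 401 = 512
X = 512 / 913 * 100
= 0.5608 * 100
= 56.08 %

56.08 %


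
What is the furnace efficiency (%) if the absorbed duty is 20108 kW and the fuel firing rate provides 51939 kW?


Furnace efficiency = Q_absorbed / Q_fuel * 100
= 20108 / 51939 * 100 = 38.71

38.71 %


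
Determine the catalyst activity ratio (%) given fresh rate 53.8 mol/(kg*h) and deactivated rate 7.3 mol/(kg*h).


Activity (%) = (rate_used / rate_fresh) * 100
rate_used = 7.3, rate_fresh = 53.8
= (7.3 / 53.8) * 100
= 0.1357 * 100 = 13.57

13.57 %


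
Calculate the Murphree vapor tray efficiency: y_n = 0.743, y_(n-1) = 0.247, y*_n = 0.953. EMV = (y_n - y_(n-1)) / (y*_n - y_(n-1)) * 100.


Murphree vapor efficiency: EMV = (y_n - y_(n-1)) / (y*_n - y_(n-1)) * 100
EMV = (0.743 - 0.247) / (0.953 - 0.247) * 100 = 0.496 / 0.706 * 100 = 70.25

70.25 %


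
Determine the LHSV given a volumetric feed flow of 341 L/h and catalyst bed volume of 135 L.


LHSV = volumetric feed rate / catalyst volume
= 341 L/h / 135 L
= 2.526 h^-1

2.526 h^-1


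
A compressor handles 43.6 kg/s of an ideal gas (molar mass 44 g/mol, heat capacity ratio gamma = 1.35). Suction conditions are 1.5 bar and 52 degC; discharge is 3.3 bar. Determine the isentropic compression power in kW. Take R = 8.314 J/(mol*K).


Isentropic work: W = m*(gamma/(gamma-1))*(R*T1/MW)*((P2/P1)^((gamma-1)/gamma) - 1)
T1 = 52 + 273.15 = 325.15 K
Pressure ratio = 3.3 / 1.5 = 2.2
Exponent = (1.35 - 1)/1.35 = 0.259259
(P2/P1)^exp - 1 = 2.2^0.259259 - 1 = 0.226807
W = 43.6 * 1.35 / 0.35 * 8.314 * 325.15 / 44 * 0.226807 = 2343

2343 kW


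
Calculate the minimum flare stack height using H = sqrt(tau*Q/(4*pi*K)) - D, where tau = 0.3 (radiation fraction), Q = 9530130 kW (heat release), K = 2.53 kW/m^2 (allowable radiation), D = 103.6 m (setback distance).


tau*Q/(4*pi*K) = 0.3 * 9530130 / (4 * pi * 2.53) = 89926.9
sqrt(89926.9) = 299.878
H = 299.878 - 103.6 = 196.3

196.3 m


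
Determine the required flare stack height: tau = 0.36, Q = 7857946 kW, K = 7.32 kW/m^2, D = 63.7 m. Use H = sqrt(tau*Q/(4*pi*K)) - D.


tau*Q/(4*pi*K) = 0.36 * 7857946 / (4 * pi * 7.32) = 30753.2
sqrt(30753.2) = 175.366
H = 175.366 - 63.7 = 111.7

111.7 m


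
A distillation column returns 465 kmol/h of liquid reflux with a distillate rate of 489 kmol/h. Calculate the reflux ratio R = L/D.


Reflux ratio definition: R = L / D (liquid returned / distillate withdrawn)
L = 465 kmol/h, D = 489 kmol/h
R = 465 / 489 = 0.9509

0.9509


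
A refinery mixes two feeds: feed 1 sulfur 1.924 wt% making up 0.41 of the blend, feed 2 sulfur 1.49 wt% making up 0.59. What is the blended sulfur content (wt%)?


Linear sulfur blending: S_blend = x1*S1 + x2*S2
Contribution 1: 0.41 * 1.924 = 0.78884 wt%
Contribution 2: 0.59 * 1.49 = 0.8791 wt%
S_blend = 0.78884 + 0.8791 = 1.66794

1.66794 wt%


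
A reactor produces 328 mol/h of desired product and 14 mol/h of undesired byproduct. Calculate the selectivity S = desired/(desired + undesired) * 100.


Selectivity = desired / (desired + undesired) * 100
Total products = 328 + 14 = 342 mol/h
S = 328 / 342 * 100
= 0.9591 * 100
= 95.91 %

95.91 %


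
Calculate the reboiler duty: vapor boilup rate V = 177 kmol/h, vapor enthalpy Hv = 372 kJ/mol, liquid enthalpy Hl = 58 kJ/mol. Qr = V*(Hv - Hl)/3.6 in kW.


Qr = 177 * (372 - 58) / 3.6 = 177 * 314 / 3.6 = 15440

15440 kW


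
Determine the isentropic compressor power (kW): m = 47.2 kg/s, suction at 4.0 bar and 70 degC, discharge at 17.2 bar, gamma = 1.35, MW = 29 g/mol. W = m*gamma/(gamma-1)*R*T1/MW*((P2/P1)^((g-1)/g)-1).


Isentropic work: W = m*(gamma/(gamma-1))*(R*T1/MW)*((P2/P1)^((gamma-1)/gamma) - 1)
T1 = 70 + 273.15 = 343.15 K
Pressure ratio = 17.2 / 4.0 = 4.3
Exponent = (1.35 - 1)/1.35 = 0.259259
(P2/P1)^exp - 1 = 4.3^0.259259 - 1 = 0.459595
W = 47.2 * 1.35 / 0.35 * 8.314 * 343.15 / 29 * 0.459595 = 8232

8232 kW


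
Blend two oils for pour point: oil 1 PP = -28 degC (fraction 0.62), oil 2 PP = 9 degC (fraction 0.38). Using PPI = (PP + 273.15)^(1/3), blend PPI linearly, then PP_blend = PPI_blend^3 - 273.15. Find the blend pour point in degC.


PPI_1 = (-28 + 273.15)^(1/3) = 6.258601
PPI_2 = (9 + 273.15)^(1/3) = 6.558835
PPI_blend = 0.62 * 6.258601 + 0.38 * 6.558835 = 6.37269
PP_blend = 6.37269^3 - 273.15 = 258.8024 - 273.15 = -14.35

-14.35 degC


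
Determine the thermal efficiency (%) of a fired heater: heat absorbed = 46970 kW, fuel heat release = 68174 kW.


Furnace efficiency = Q_absorbed / Q_fuel * 100
= 46970 / 68174 * 100 = 68.90

68.90 %


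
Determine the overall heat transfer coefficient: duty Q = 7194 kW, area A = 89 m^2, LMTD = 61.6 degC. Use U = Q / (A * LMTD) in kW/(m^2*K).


From Q = U*A*LMTD, U = Q / (A * LMTD)
U = 7194 / (89 * 61.6) = 7194 / 5482.4 = 1.312

1.312 kW/(m^2*K)


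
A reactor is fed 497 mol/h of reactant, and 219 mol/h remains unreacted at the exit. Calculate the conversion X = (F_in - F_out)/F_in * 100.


X = (F_in - F_out) / F_in * 100
Moles reacted = 497 - 219 = 278
X = 278 / 497 * 100
= 0.5594 * 100
= 55.94 %

55.94 %


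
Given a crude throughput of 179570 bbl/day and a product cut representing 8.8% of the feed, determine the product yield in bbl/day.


Crude throughput = 179570 bbl/day
Fraction yield = 8.8%
yield = throughput * fraction / 100
yield = 179570 * 8.8 / 100 = 15802.16

15802.16 bbl/day


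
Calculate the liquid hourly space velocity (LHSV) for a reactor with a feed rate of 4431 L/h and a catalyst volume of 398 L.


LHSV = volumetric feed rate / catalyst volume
= 4431 L/h / 398 L
= 11.13 h^-1

11.13 h^-1


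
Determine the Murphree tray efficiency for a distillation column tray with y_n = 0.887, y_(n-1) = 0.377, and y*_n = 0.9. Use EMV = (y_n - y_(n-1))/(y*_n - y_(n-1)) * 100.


Murphree vapor efficiency: EMV = (y_n - y_(n-1)) / (y*_n - y_(n-1)) * 100
EMV = (0.887 - 0.377) / (0.9 - 0.377) * 100 = 0.51 / 0.523 * 100 = 97.51

97.51 %


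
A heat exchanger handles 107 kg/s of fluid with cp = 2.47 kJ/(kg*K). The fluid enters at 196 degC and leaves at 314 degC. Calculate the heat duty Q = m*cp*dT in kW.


Q = m_dot * cp * delta_T
delta_T = 314 - 196 = 118 K
Q = 107 * 2.47 * 118
= 264.29 * 118
= 31186.22 kW

31186.22 kW


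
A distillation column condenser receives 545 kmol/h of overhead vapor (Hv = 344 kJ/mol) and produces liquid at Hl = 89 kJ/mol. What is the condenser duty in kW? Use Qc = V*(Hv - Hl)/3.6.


Qc = 545 * (344 - 89) / 3.6 = 545 * 255 / 3.6 = 38600

38600 kW


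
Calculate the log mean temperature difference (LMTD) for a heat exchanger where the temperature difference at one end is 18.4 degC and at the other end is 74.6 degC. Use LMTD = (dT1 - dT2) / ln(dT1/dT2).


LMTD = (dT1 - dT2) / ln(dT1/dT2)
= (18.4 - 74.6) / ln(18.4 / 74.6) = -56.2 / -1.39979 = 40.15

40.15 degC


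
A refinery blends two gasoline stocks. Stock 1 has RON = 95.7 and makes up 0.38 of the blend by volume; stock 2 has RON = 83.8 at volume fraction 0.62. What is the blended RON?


Linear blending: RON_blend = sum(vi * RONi)
Contribution 1: 0.38 * 95.7 = 36.366
Contribution 2: 0.62 * 83.8 = 51.956
RON_blend = 36.366 + 51.956 = 88.322

88.322


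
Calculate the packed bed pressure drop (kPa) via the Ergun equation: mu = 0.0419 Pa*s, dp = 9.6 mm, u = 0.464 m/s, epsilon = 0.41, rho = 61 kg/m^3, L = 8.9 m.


dp = 9.6 mm = 0.0096 m
Viscous term = 150*0.0419*0.464*(1-0.41)^2 / (0.0096^2*0.41^3) = 159821
Inertial term = 1.75*61*0.464^2*(1-0.41) / (0.0096*0.41^3) = 20494.3
dP/L = 159821 + 20494.3 = 180315 Pa/m
dP = 180315 * 8.9 / 1000 = 1605 kPa

1605 kPa


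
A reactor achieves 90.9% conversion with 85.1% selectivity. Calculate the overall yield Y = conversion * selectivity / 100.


Overall yield = conversion (%) * selectivity (%) / 100
Conversion = 90.9%, Selectivity = 85.1%
Y = 90.9 * 85.1 / 100
= 77.3559 %

77.3559 %


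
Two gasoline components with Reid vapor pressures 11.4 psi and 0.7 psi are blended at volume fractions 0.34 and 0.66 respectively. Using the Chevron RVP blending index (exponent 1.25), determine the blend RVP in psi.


Chevron index: RVP_blend = (sum xi*RVPi^1.25)^(1/1.25)
RVP^1.25 terms: 0.34 * 11.4^1.25 + 0.66 * 0.7^1.25 = 7.54472
RVP_blend = 7.54472^(1/1.25) = 5.036

5.036 psi


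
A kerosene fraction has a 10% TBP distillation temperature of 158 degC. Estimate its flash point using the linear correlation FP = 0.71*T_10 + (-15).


FP = 0.71 * 158 + (-15) = 97.18

97.18 degC


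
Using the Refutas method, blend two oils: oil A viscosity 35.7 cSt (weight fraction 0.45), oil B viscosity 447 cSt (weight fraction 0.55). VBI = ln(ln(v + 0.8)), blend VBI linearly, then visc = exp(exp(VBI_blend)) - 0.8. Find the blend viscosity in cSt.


Refutas method: VBN_i = 14.534*ln(ln(visc_i + 0.8)) + 10.975, blended linearly by mass fraction; since VBN is linear in VBI_i = ln(ln(visc_i + 0.8)) and the fractions sum to 1, blend VBI directly: visc = exp(exp(VBI_blend)) - 0.8
VBI_1 = ln(ln(35.7 + 0.8)) = 1.28019
VBI_2 = ln(ln(447 + 0.8)) = 1.809
VBI_blend = 0.45 * 1.28019 + 0.55 * 1.809 = 1.57104
visc_blend = exp(exp(1.57104)) - 0.8 = 122.1

122.1 cSt


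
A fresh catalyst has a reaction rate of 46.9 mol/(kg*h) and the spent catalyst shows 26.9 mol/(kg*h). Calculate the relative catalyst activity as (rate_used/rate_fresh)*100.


Activity (%) = (rate_used / rate_fresh) * 100
rate_used = 26.9, rate_fresh = 46.9
= (26.9 / 46.9) * 100
= 0.5736 * 100 = 57.36

57.36 %


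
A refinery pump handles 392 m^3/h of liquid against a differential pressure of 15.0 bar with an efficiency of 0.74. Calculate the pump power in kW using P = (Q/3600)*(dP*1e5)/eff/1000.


Q = 392 / 3600 = 0.108889 m^3/s
P = 0.108889 * (15.0 * 1e5) / 0.74 / 1000 = 220.7

220.7 kW


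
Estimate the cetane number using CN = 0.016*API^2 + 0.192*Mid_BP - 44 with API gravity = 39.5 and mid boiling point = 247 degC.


CN = 0.016 * 39.5^2 + 0.192 * 247 - 44
CN = 24.964 + 47.424 - 44 = 28.388

28.388


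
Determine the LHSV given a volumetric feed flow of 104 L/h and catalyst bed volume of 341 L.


LHSV = volumetric feed rate / catalyst volume
= 104 L/h / 341 L
= 0.3050 h^-1

0.3050 h^-1


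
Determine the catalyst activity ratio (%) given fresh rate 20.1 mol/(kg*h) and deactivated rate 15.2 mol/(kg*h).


Activity (%) = (rate_used / rate_fresh) * 100
rate_used = 15.2, rate_fresh = 20.1
= (15.2 / 20.1) * 100
= 0.7562 * 100 = 75.62

75.62 %


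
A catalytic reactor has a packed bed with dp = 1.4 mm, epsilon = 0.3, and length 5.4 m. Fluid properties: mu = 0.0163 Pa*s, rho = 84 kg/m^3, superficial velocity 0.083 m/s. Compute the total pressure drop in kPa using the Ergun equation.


dp = 1.4 mm = 0.0014 m
Viscous term = 150*0.0163*0.083*(1-0.3)^2 / (0.0014^2*0.3^3) = 1879030
Inertial term = 1.75*84*0.083^2*(1-0.3) / (0.0014*0.3^3) = 18753.4
dP/L = 1879030 + 18753.4 = 1897780 Pa/m
dP = 1897780 * 5.4 / 1000 = 10250 kPa

10250 kPa


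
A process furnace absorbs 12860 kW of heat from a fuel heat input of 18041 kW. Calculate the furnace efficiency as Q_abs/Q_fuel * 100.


Furnace efficiency = Q_absorbed / Q_fuel * 100
= 12860 / 18041 * 100 = 71.28

71.28 %


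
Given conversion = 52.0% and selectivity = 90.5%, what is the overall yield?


Overall yield = conversion (%) * selectivity (%) / 100
Conversion = 52.0%, Selectivity = 90.5%
Y = 52.0 * 90.5 / 100
= 47.06 %

47.06 %


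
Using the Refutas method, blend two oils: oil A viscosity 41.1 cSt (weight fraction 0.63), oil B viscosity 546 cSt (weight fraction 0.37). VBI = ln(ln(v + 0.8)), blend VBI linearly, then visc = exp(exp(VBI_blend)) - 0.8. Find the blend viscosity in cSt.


Refutas method: VBN_i = 14.534*ln(ln(visc_i + 0.8)) + 10.975, blended linearly by mass fraction; since VBN is linear in VBI_i = ln(ln(visc_i + 0.8)) and the fractions sum to 1, blend VBI directly: visc = exp(exp(VBI_blend)) - 0.8
VBI_1 = ln(ln(41.1 + 0.8)) = 1.31782
VBI_2 = ln(ln(546 + 0.8)) = 1.8412
VBI_blend = 0.63 * 1.31782 + 0.37 * 1.8412 = 1.51147
visc_blend = exp(exp(1.51147)) - 0.8 = 92.27

92.27 cSt


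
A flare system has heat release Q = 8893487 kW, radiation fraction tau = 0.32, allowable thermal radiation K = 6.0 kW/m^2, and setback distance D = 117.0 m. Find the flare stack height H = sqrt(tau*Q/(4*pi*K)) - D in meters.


tau*Q/(4*pi*K) = 0.32 * 8893487 / (4 * pi * 6.0) = 37745.1
sqrt(37745.1) = 194.281
H = 194.281 - 117.0 = 77.28

77.28 m


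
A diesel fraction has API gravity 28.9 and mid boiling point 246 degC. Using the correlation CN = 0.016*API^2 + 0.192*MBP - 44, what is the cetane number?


CN = 0.016 * 28.9^2 + 0.192 * 246 - 44
CN = 13.36336 + 47.232 - 44 = 16.59536

16.59536


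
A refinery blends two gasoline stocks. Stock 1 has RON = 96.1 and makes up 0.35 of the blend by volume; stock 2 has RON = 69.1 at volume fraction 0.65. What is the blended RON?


Linear blending: RON_blend = sum(vi * RONi)
Contribution 1: 0.35 * 96.1 = 33.635
Contribution 2: 0.65 * 69.1 = 44.915
RON_blend = 33.635 + 44.915 = 78.55

78.55


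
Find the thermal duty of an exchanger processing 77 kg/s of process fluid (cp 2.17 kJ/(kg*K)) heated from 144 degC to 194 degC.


Q = m_dot * cp * delta_T
delta_T = 194 - 144 = 50 K
Q = 77 * 2.17 * 50
= 167.09 * 50
= 8354.5 kW

8354.5 kW


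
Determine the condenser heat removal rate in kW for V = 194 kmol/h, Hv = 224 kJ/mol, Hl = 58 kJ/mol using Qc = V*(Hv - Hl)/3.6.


Qc = 194 * (224 - 58) / 3.6 = 194 * 166 / 3.6 = 8946

8946 kW


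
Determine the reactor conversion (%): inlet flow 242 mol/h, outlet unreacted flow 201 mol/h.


X = (F_in - F_out) / F_in * 100
Moles reacted = 242 - 201 = 41
X = 41 / 242 * 100
= 0.1694 * 100
= 16.94 %

16.94 %


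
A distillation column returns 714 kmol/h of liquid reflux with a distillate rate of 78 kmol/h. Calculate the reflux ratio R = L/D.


Reflux ratio definition: R = L / D (liquid returned / distillate withdrawn)
L = 714 kmol/h, D = 78 kmol/h
R = 714 / 78 = 9.154

9.154


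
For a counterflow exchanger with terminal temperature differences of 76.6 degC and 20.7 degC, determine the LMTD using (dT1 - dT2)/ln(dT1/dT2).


LMTD = (dT1 - dT2) / ln(dT1/dT2)
= (76.6 - 20.7) / ln(76.6 / 20.7) = 55.9 / 1.30846 = 42.72

42.72 degC


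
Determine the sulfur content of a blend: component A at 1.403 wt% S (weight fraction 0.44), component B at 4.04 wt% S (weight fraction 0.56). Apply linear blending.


Linear sulfur blending: S_blend = x1*S1 + x2*S2
Contribution 1: 0.44 * 1.403 = 0.61732 wt%
Contribution 2: 0.56 * 4.04 = 2.2624 wt%
S_blend = 0.61732 + 2.2624 = 2.87972

2.87972 wt%


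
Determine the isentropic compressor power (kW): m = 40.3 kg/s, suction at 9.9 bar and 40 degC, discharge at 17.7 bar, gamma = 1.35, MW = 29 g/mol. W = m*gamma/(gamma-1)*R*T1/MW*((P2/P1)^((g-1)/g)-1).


Isentropic work: W = m*(gamma/(gamma-1))*(R*T1/MW)*((P2/P1)^((gamma-1)/gamma) - 1)
T1 = 40 + 273.15 = 313.15 K
Pressure ratio = 17.7 / 9.9 = 1.78788
Exponent = (1.35 - 1)/1.35 = 0.259259
(P2/P1)^exp - 1 = 1.78788^0.259259 - 1 = 0.162575
W = 40.3 * 1.35 / 0.35 * 8.314 * 313.15 / 29 * 0.162575 = 2269

2269 kW


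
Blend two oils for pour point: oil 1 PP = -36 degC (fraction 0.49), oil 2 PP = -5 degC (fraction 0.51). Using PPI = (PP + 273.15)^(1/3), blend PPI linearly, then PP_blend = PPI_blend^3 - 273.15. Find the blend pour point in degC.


PPI_1 = (-36 + 273.15)^(1/3) = 6.189768
PPI_2 = (-5 + 273.15)^(1/3) = 6.448508
PPI_blend = 0.49 * 6.189768 + 0.51 * 6.448508 = 6.321725
PP_blend = 6.321725^3 - 273.15 = 252.6427 - 273.15 = -20.51

-20.51 degC


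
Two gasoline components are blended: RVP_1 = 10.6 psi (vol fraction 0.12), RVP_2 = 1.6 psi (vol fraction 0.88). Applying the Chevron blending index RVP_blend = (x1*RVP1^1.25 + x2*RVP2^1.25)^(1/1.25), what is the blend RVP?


Chevron index: RVP_blend = (sum xi*RVPi^1.25)^(1/1.25)
RVP^1.25 terms: 0.12 * 10.6^1.25 + 0.88 * 1.6^1.25 = 3.87872
RVP_blend = 3.87872^(1/1.25) = 2.958

2.958 psi


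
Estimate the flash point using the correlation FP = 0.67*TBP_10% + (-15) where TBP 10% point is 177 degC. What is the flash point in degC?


FP = 0.67 * 177 + (-15) = 103.59

103.59 degC


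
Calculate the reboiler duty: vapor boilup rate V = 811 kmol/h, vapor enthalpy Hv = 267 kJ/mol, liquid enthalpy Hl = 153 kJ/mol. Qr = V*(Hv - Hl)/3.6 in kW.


Qr = 811 * (267 - 153) / 3.6 = 811 * 114 / 3.6 = 25680

25680 kW


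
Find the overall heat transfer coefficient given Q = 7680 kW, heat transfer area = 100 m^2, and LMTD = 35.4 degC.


From Q = U*A*LMTD, U = Q / (A * LMTD)
U = 7680 / (100 * 35.4) = 7680 / 3540 = 2.169

2.169 kW/(m^2*K)


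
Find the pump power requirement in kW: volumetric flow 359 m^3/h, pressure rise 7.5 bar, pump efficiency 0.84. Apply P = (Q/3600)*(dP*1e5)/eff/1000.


Q = 359 / 3600 = 0.0997222 m^3/s
P = 0.0997222 * (7.5 * 1e5) / 0.84 / 1000 = 89.04

89.04 kW


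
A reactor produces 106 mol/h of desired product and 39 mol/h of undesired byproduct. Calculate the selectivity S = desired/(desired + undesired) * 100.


Selectivity = desired / (desired + undesired) * 100
Total products = 106 + 39 = 145 mol/h
S = 106 / 145 * 100
= 0.7310 * 100
= 73.10 %

73.10 %


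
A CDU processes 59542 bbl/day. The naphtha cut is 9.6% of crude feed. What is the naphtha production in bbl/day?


Crude throughput = 59542 bbl/day
Fraction yield = 9.6%
yield = throughput * fraction / 100
yield = 59542 * 9.6 / 100 = 5716.032

5716.032 bbl/day


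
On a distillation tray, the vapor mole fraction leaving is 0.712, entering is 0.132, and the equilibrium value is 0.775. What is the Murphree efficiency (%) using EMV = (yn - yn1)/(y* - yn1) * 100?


Murphree vapor efficiency: EMV = (y_n - y_(n-1)) / (y*_n - y_(n-1)) * 100
EMV = (0.712 - 0.132) / (0.775 - 0.132) * 100 = 0.58 / 0.643 * 100 = 90.20

90.20 %


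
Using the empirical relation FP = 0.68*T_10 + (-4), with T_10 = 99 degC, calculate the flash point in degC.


FP = 0.68 * 99 + (-4) = 63.32

63.32 degC


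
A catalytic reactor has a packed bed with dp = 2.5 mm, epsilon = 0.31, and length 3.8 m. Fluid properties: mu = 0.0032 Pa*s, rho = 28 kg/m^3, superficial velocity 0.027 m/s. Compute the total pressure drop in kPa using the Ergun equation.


dp = 2.5 mm = 0.0025 m
Viscous term = 150*0.0032*0.027*(1-0.31)^2 / (0.0025^2*0.31^3) = 33138.9
Inertial term = 1.75*28*0.027^2*(1-0.31) / (0.0025*0.31^3) = 330.939
dP/L = 33138.9 + 330.939 = 33469.8 Pa/m
dP = 33469.8 * 3.8 / 1000 = 127.2 kPa

127.2 kPa
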